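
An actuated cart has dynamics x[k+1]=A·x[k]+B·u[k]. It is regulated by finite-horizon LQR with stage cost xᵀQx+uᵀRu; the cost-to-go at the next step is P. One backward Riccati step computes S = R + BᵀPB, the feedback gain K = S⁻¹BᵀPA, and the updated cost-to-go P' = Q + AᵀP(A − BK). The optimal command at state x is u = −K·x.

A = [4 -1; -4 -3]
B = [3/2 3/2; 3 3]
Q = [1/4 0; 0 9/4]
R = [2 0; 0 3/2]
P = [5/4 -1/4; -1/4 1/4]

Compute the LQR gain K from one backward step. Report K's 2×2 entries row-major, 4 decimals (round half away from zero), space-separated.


0.3504 -0.2628 0.4672 -0.3504

BᵀP = [1.1250 0.3750; 1.1250 0.3750]
S = R + BᵀPB = [2 0; 0 3/2] + [2.8125 2.8125; 2.8125 2.8125] = [4.8125 2.8125; 2.8125 4.3125]
BᵀPA = [3.0000 -2.2500; 3.0000 -2.2500]
K = S⁻¹·BᵀPA = [0.3504 -0.2628; 0.4672 -0.3504]
A−BK = [2.7737 -0.0803; -6.4526 -1.1606]
AᵀP(A−BK) = [29.5474 1.8394; 1.8394 0.6204]
P' = Q + AᵀP(A−BK) = [29.7974 1.8394; 1.8394 2.8704]
tr(P') = 32.6679


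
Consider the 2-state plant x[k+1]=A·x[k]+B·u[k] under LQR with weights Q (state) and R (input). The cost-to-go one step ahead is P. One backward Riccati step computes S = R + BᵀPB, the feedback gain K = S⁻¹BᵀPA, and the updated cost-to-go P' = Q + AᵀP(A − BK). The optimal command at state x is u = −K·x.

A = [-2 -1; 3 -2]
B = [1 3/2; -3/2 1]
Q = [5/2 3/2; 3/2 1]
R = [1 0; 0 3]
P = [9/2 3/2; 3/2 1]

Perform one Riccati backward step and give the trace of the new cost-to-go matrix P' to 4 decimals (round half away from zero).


8.7350

BᵀP = [2.2500 0.0000; 8.2500 3.2500]
S = R + BᵀPB = [1 0; 0 3] + [2.2500 3.3750; 3.3750 15.6250] = [3.2500 3.3750; 3.3750 18.6250]
BᵀPA = [-4.5000 -2.2500; -6.7500 -14.7500]
K = S⁻¹·BᵀPA = [-1.2420 0.1603; -0.1374 -0.8210]
A−BK = [-0.5520 0.0712; 1.2744 -0.9386]
AᵀP(A−BK) = [2.4839 -0.3205; -0.3205 2.7510]
P' = Q + AᵀP(A−BK) = [4.9839 1.1795; 1.1795 3.7510]
tr(P') = 8.7350


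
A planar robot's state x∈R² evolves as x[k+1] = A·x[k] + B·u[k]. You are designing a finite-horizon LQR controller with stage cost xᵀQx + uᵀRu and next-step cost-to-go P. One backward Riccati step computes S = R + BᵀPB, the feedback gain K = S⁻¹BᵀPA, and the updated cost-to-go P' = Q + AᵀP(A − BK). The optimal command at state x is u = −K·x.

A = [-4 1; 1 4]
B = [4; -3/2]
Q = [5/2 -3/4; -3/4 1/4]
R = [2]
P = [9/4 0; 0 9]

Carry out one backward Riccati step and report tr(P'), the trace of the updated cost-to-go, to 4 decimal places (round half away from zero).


BᵀP = [9.0000 -13.5000]
S = R + BᵀPB = [2] + [56.2500] = [58.2500]
BᵀPA = [-49.5000 -45.0000]
K = S⁻¹·BᵀPA = [-0.8498 -0.7725]
A−BK = [-0.6009 4.0901; -0.2747 2.8412]
AᵀP(A−BK) = [2.9356 -11.2403; -11.2403 111.4861]
P' = Q + AᵀP(A−BK) = [5.4356 -11.9903; -11.9903 111.7361]
tr(P') = 117.1717

117.1717


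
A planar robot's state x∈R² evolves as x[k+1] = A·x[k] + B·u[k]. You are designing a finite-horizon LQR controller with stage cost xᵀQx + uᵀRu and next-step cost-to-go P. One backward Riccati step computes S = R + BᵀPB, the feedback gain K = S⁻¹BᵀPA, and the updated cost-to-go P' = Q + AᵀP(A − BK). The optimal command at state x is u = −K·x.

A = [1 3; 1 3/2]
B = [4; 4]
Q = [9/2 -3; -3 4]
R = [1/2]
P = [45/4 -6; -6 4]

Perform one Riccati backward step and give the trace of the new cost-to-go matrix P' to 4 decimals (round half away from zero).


15.2381

BᵀP = [21.0000 -8.0000]
S = R + BᵀPB = [1/2] + [52.0000] = [52.5000]
BᵀPA = [13.0000 51.0000]
K = S⁻¹·BᵀPA = [0.2476 0.9714]
A−BK = [0.0095 -0.8857; 0.0095 -2.3857]
AᵀP(A−BK) = [0.0310 0.1214; 0.1214 6.7071]
P' = Q + AᵀP(A−BK) = [4.5310 -2.8786; -2.8786 10.7071]
tr(P') = 15.2381


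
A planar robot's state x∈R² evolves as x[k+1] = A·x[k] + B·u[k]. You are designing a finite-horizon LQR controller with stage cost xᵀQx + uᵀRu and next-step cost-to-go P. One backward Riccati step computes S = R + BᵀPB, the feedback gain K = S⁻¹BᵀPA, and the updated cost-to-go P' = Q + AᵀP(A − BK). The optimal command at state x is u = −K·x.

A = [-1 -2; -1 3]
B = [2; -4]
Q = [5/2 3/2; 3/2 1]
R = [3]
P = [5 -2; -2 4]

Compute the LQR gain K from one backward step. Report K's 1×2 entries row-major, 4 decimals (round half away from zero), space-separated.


0.0168 -0.8067

BᵀP = [18.0000 -20.0000]
S = R + BᵀPB = [3] + [116.0000] = [119.0000]
BᵀPA = [2.0000 -96.0000]
K = S⁻¹·BᵀPA = [0.0168 -0.8067]
A−BK = [-1.0336 -0.3866; -0.9328 -0.2269]
AᵀP(A−BK) = [4.9664 1.6134; 1.6134 2.5546]
P' = Q + AᵀP(A−BK) = [7.4664 3.1134; 3.1134 3.5546]
tr(P') = 11.0210


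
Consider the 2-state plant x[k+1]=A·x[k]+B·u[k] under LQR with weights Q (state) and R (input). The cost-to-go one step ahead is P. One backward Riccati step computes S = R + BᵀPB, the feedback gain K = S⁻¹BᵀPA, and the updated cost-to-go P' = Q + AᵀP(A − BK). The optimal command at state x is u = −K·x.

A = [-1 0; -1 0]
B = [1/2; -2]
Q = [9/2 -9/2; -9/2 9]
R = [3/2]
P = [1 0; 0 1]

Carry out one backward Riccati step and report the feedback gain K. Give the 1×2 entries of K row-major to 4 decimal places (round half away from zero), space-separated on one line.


0.2609 0.0000

BᵀP = [0.5000 -2.0000]
S = R + BᵀPB = [3/2] + [4.2500] = [5.7500]
BᵀPA = [1.5000 0.0000]
K = S⁻¹·BᵀPA = [0.2609 0.0000]
A−BK = [-1.1304 0.0000; -0.4783 0.0000]
AᵀP(A−BK) = [1.6087 0.0000; 0.0000 0.0000]
P' = Q + AᵀP(A−BK) = [6.1087 -4.5000; -4.5000 9.0000]
tr(P') = 15.1087


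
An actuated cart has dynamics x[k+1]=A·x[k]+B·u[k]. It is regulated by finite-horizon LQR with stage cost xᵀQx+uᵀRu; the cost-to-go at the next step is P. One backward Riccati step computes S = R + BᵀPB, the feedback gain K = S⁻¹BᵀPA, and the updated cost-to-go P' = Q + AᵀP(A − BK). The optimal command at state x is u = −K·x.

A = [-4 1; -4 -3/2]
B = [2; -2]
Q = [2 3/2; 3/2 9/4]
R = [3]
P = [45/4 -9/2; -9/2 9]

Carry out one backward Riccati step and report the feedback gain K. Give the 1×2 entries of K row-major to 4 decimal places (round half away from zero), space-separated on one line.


-0.1500 0.6000

BᵀP = [31.5000 -27.0000]
S = R + BᵀPB = [3] + [117.0000] = [120.0000]
BᵀPA = [-18.0000 72.0000]
K = S⁻¹·BᵀPA = [-0.1500 0.6000]
A−BK = [-3.7000 -0.2000; -4.3000 -0.3000]
AᵀP(A−BK) = [177.3000 10.8000; 10.8000 1.8000]
P' = Q + AᵀP(A−BK) = [179.3000 12.3000; 12.3000 4.0500]
tr(P') = 183.3500


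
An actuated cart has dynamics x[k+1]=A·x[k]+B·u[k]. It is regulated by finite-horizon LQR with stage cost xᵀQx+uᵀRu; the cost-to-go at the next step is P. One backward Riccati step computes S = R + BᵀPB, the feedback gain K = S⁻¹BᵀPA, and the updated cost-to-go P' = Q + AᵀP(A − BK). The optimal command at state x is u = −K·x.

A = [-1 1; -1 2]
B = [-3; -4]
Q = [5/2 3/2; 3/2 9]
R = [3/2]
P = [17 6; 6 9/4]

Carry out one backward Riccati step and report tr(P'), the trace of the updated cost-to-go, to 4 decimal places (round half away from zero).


BᵀP = [-75.0000 -27.0000]
S = R + BᵀPB = [3/2] + [333.0000] = [334.5000]
BᵀPA = [102.0000 -129.0000]
K = S⁻¹·BᵀPA = [0.3049 -0.3857]
A−BK = [-0.0852 -0.1570; 0.2197 0.4574]
AᵀP(A−BK) = [0.1469 -0.1637; -0.1637 0.2511]
P' = Q + AᵀP(A−BK) = [2.6469 1.3363; 1.3363 9.2511]
tr(P') = 11.8980

11.8980


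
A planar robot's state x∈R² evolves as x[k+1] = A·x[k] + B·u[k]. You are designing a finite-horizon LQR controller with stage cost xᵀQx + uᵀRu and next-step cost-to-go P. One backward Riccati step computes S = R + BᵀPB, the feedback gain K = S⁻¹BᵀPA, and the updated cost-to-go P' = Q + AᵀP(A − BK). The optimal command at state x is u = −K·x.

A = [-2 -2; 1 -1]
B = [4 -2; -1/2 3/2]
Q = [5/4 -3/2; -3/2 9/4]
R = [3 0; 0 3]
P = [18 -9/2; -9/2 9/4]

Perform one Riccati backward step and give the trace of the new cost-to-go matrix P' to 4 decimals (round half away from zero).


6.3513

BᵀP = [74.2500 -19.1250; -42.7500 12.3750]
S = R + BᵀPB = [3 0; 0 3] + [306.5625 -177.1875; -177.1875 104.0625] = [309.5625 -177.1875; -177.1875 107.0625]
BᵀPA = [-167.6250 -129.3750; 97.8750 73.1250]
K = S⁻¹·BᵀPA = [-0.3458 -0.5119; 0.3419 -0.1642]
A−BK = [0.0670 -0.2807; 0.3142 -1.0097]
AᵀP(A−BK) = [0.8229 0.0116; 0.0116 2.0283]
P' = Q + AᵀP(A−BK) = [2.0729 -1.4884; -1.4884 4.2783]
tr(P') = 6.3513


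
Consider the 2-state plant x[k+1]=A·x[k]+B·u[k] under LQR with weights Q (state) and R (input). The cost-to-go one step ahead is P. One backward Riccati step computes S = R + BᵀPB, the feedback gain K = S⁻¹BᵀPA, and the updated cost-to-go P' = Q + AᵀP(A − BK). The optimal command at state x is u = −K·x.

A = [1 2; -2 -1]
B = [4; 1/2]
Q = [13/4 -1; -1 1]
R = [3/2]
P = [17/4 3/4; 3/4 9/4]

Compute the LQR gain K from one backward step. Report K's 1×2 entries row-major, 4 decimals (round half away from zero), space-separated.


0.1249 0.4192

BᵀP = [17.3750 4.1250]
S = R + BᵀPB = [3/2] + [71.5625] = [73.0625]
BᵀPA = [9.1250 30.6250]
K = S⁻¹·BᵀPA = [0.1249 0.4192]
A−BK = [0.5004 0.3234; -2.0624 -1.2096]
AᵀP(A−BK) = [9.1104 5.4251; 5.4251 3.4132]
P' = Q + AᵀP(A−BK) = [12.3604 4.4251; 4.4251 4.4132]
tr(P') = 16.7735


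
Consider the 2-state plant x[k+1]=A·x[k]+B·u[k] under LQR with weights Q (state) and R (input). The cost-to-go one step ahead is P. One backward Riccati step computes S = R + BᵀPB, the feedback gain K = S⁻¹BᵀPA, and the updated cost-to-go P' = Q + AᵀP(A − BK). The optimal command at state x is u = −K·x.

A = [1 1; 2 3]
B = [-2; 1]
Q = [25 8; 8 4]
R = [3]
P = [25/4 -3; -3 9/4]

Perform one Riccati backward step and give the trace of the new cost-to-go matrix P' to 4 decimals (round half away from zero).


BᵀP = [-15.5000 8.2500]
S = R + BᵀPB = [3] + [39.2500] = [42.2500]
BᵀPA = [1.0000 9.2500]
K = S⁻¹·BᵀPA = [0.0237 0.2189]
A−BK = [1.0473 1.4379; 1.9763 2.7811]
AᵀP(A−BK) = [3.2263 4.5311; 4.5311 6.4749]
P' = Q + AᵀP(A−BK) = [28.2263 12.5311; 12.5311 10.4749]
tr(P') = 38.7012

38.7012


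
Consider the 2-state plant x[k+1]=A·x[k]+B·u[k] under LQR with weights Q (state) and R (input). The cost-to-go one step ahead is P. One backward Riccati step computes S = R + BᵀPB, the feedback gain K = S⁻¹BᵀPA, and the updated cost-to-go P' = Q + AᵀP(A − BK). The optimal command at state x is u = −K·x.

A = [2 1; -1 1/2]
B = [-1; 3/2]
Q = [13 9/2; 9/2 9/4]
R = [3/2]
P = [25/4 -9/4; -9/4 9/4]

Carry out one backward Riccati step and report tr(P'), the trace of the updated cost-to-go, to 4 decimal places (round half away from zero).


22.0599

BᵀP = [-9.6250 5.6250]
S = R + BᵀPB = [3/2] + [18.0625] = [19.5625]
BᵀPA = [-24.8750 -6.8125]
K = S⁻¹·BᵀPA = [-1.2716 -0.3482]
A−BK = [0.7284 0.6518; 0.9073 1.0224]
AᵀP(A−BK) = [4.6198 2.7125; 2.7125 2.1901]
P' = Q + AᵀP(A−BK) = [17.6198 7.2125; 7.2125 4.4401]
tr(P') = 22.0599


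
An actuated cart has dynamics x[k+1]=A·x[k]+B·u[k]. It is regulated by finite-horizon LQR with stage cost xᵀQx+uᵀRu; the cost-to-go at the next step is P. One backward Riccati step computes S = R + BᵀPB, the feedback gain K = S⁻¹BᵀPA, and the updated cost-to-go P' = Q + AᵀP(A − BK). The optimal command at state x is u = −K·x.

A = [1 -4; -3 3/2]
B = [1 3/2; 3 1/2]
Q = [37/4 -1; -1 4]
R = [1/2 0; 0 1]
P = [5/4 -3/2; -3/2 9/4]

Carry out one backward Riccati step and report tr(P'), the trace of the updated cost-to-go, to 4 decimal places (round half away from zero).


BᵀP = [-3.2500 5.2500; 1.1250 -1.1250]
S = R + BᵀPB = [1/2 0; 0 1] + [12.5000 -2.2500; -2.2500 1.1250] = [13.0000 -2.2500; -2.2500 2.1250]
BᵀPA = [-19.0000 20.8750; 4.5000 -6.1875]
K = S⁻¹·BᵀPA = [-1.3407 1.3490; 0.6981 -1.4834]
A−BK = [1.2936 -3.1240; 0.6731 -1.8054]
AᵀP(A−BK) = [1.8850 -3.0682; -3.0682 5.7231]
P' = Q + AᵀP(A−BK) = [11.1350 -4.0682; -4.0682 9.7231]
tr(P') = 20.8581

20.8581


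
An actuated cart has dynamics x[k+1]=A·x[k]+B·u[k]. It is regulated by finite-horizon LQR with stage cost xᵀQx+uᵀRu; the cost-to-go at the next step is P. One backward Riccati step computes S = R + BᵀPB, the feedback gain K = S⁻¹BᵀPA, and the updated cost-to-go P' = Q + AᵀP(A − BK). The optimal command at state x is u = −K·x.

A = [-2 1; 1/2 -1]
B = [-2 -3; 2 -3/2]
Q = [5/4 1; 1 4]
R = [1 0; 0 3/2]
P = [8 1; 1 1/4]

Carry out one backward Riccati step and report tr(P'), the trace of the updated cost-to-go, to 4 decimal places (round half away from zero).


5.7881

BᵀP = [-14.0000 -1.5000; -25.5000 -3.3750]
S = R + BᵀPB = [1 0; 0 3/2] + [25.0000 44.2500; 44.2500 81.5625] = [26.0000 44.2500; 44.2500 83.0625]
BᵀPA = [27.2500 -12.5000; 49.3125 -22.1250]
K = S⁻¹·BᵀPA = [0.4037 -0.2940; 0.3786 -0.1098]
A−BK = [-0.0567 0.0828; 0.2605 -0.5767]
AᵀP(A−BK) = [0.3912 -0.2019; -0.2019 0.1470]
P' = Q + AᵀP(A−BK) = [1.6412 0.7981; 0.7981 4.1470]
tr(P') = 5.7881


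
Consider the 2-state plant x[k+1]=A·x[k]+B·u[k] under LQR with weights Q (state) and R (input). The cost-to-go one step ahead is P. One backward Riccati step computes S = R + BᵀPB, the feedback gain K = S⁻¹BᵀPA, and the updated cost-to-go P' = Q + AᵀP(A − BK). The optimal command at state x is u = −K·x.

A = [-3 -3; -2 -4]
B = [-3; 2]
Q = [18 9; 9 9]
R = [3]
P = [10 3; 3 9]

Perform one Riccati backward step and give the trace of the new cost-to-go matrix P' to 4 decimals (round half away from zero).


BᵀP = [-24.0000 9.0000]
S = R + BᵀPB = [3] + [90.0000] = [93.0000]
BᵀPA = [54.0000 36.0000]
K = S⁻¹·BᵀPA = [0.5806 0.3871]
A−BK = [-1.2581 -1.8387; -3.1613 -4.7742]
AᵀP(A−BK) = [130.6452 195.0968; 195.0968 292.0645]
P' = Q + AᵀP(A−BK) = [148.6452 204.0968; 204.0968 301.0645]
tr(P') = 449.7097

449.7097


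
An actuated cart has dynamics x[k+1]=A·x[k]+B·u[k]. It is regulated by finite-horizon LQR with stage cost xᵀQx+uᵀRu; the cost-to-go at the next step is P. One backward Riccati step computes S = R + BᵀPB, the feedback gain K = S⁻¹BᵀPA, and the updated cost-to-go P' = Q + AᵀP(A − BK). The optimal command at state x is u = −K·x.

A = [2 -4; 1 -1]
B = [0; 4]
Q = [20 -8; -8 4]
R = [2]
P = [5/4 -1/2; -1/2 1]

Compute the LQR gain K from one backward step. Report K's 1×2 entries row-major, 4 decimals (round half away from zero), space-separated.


BᵀP = [-2.0000 4.0000]
S = R + BᵀPB = [2] + [16.0000] = [18.0000]
BᵀPA = [0.0000 4.0000]
K = S⁻¹·BᵀPA = [0.0000 0.2222]
A−BK = [2.0000 -4.0000; 1.0000 -1.8889]
AᵀP(A−BK) = [4.0000 -8.0000; -8.0000 16.1111]
P' = Q + AᵀP(A−BK) = [24.0000 -16.0000; -16.0000 20.1111]
tr(P') = 44.1111

0.0000 0.2222


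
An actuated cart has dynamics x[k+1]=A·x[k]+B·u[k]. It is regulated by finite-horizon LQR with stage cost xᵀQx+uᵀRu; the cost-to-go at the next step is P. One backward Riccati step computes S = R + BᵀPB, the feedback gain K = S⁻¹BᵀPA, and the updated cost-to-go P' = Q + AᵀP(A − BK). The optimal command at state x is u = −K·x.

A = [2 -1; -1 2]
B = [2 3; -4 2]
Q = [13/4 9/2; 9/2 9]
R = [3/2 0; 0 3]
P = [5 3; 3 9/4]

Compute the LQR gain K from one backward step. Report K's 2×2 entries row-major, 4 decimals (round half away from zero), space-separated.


0.3367 -0.4057 0.3499 0.0122

BᵀP = [-2.0000 -3.0000; 21.0000 13.5000]
S = R + BᵀPB = [3/2 0; 0 3] + [8.0000 -12.0000; -12.0000 90.0000] = [9.5000 -12.0000; -12.0000 93.0000]
BᵀPA = [-1.0000 -4.0000; 28.5000 6.0000]
K = S⁻¹·BᵀPA = [0.3367 -0.4057; 0.3499 0.0122]
A−BK = [0.2769 -0.2252; -0.3529 0.3529]
AᵀP(A−BK) = [0.6146 -0.2525; -0.2525 0.3043]
P' = Q + AᵀP(A−BK) = [3.8646 4.2475; 4.2475 9.3043]
tr(P') = 13.1689


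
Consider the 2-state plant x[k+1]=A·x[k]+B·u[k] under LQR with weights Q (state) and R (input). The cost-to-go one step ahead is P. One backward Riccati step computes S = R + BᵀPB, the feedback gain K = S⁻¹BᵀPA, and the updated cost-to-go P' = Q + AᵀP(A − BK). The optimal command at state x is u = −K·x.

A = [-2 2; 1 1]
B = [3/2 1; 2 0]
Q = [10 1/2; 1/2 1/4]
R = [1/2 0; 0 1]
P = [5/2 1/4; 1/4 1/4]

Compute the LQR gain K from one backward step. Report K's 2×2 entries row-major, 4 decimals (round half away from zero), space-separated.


BᵀP = [4.2500 0.8750; 2.5000 0.2500]
S = R + BᵀPB = [1/2 0; 0 1] + [8.1250 4.2500; 4.2500 2.5000] = [8.6250 4.2500; 4.2500 3.5000]
BᵀPA = [-7.6250 9.3750; -4.7500 5.2500]
K = S⁻¹·BᵀPA = [-0.5361 0.8660; -0.7062 0.4485]
A−BK = [-0.4897 0.2526; 2.0722 -0.7320]
AᵀP(A−BK) = [1.8080 -1.0168; -1.0168 0.7771]
P' = Q + AᵀP(A−BK) = [11.8080 -0.5168; -0.5168 1.0271]
tr(P') = 12.8351

-0.5361 0.8660 -0.7062 0.4485


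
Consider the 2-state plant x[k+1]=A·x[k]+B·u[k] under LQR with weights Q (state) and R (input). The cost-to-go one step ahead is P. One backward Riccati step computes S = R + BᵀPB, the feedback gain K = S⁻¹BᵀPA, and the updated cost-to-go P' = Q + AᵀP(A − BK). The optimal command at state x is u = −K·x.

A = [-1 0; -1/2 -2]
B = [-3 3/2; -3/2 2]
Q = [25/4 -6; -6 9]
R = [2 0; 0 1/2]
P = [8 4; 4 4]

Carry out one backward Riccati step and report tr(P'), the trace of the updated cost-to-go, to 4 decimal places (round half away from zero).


BᵀP = [-30.0000 -18.0000; 20.0000 14.0000]
S = R + BᵀPB = [2 0; 0 1/2] + [117.0000 -81.0000; -81.0000 58.0000] = [119.0000 -81.0000; -81.0000 58.5000]
BᵀPA = [39.0000 36.0000; -27.0000 -28.0000]
K = S⁻¹·BᵀPA = [0.2360 -0.4045; -0.1348 -1.0387]
A−BK = [-0.0899 0.3446; 0.1236 -0.5293]
AᵀP(A−BK) = [0.1573 -0.2697; -0.2697 1.4782]
P' = Q + AᵀP(A−BK) = [6.4073 -6.2697; -6.2697 10.4782]
tr(P') = 16.8855

16.8855


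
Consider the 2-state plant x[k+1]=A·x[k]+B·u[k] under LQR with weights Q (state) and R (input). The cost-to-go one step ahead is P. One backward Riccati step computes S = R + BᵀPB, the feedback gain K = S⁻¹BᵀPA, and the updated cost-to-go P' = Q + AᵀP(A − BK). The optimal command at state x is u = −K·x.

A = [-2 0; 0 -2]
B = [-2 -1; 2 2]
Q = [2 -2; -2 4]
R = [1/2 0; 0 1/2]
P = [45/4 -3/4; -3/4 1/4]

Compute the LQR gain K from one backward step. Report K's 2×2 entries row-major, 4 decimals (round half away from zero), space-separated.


0.9796 0.1633 -0.1224 -0.4490

BᵀP = [-24.0000 2.0000; -12.7500 1.2500]
S = R + BᵀPB = [1/2 0; 0 1/2] + [52.0000 28.0000; 28.0000 15.2500] = [52.5000 28.0000; 28.0000 15.7500]
BᵀPA = [48.0000 -4.0000; 25.5000 -2.5000]
K = S⁻¹·BᵀPA = [0.9796 0.1633; -0.1224 -0.4490]
A−BK = [-0.1633 -0.1224; -1.7143 -1.4286]
AᵀP(A−BK) = [1.1020 0.6122; 0.6122 0.5306]
P' = Q + AᵀP(A−BK) = [3.1020 -1.3878; -1.3878 4.5306]
tr(P') = 7.6327


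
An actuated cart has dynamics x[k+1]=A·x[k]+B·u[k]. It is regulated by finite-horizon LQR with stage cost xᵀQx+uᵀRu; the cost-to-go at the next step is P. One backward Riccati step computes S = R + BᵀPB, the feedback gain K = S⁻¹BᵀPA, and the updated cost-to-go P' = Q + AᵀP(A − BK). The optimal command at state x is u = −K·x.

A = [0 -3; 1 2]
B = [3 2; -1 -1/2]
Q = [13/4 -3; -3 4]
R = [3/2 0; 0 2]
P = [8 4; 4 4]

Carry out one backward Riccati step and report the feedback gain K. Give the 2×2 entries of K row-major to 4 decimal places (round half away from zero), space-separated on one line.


0.0000 -0.7273 0.2222 -0.1414

BᵀP = [20.0000 8.0000; 14.0000 6.0000]
S = R + BᵀPB = [3/2 0; 0 2] + [52.0000 36.0000; 36.0000 25.0000] = [53.5000 36.0000; 36.0000 27.0000]
BᵀPA = [8.0000 -44.0000; 6.0000 -30.0000]
K = S⁻¹·BᵀPA = [0.0000 -0.7273; 0.2222 -0.1414]
A−BK = [-0.4444 -0.5354; 1.1111 1.2020]
AᵀP(A−BK) = [2.6667 2.6667; 2.6667 3.7576]
P' = Q + AᵀP(A−BK) = [5.9167 -0.3333; -0.3333 7.7576]
tr(P') = 13.6742


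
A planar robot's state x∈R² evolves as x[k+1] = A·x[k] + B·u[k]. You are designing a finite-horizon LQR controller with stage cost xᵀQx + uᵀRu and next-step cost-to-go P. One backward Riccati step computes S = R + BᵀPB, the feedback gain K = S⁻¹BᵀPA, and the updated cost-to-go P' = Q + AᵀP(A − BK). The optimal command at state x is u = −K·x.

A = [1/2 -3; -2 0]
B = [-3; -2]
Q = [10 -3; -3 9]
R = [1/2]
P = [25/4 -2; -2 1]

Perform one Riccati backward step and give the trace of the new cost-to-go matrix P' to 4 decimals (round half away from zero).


BᵀP = [-14.7500 4.0000]
S = R + BᵀPB = [1/2] + [36.2500] = [36.7500]
BᵀPA = [-15.3750 44.2500]
K = S⁻¹·BᵀPA = [-0.4184 1.2041]
A−BK = [-0.7551 0.6122; -2.8367 2.4082]
AᵀP(A−BK) = [3.1301 -2.8622; -2.8622 2.9694]
P' = Q + AᵀP(A−BK) = [13.1301 -5.8622; -5.8622 11.9694]
tr(P') = 25.0995

25.0995


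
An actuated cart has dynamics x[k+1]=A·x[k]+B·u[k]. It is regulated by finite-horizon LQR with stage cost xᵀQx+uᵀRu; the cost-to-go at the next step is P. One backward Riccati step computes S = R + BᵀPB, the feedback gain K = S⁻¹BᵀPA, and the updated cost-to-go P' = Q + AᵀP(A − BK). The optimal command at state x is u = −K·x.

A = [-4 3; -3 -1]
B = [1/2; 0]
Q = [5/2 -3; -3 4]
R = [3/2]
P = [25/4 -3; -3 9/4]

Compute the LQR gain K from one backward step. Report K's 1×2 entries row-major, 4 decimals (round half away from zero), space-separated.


BᵀP = [3.1250 -1.5000]
S = R + BᵀPB = [3/2] + [1.5625] = [3.0625]
BᵀPA = [-8.0000 10.8750]
K = S⁻¹·BᵀPA = [-2.6122 3.5510]
A−BK = [-2.6939 1.2245; -3.0000 -1.0000]
AᵀP(A−BK) = [27.3520 -24.8418; -24.8418 37.8827]
P' = Q + AᵀP(A−BK) = [29.8520 -27.8418; -27.8418 41.8827]
tr(P') = 71.7347

-2.6122 3.5510


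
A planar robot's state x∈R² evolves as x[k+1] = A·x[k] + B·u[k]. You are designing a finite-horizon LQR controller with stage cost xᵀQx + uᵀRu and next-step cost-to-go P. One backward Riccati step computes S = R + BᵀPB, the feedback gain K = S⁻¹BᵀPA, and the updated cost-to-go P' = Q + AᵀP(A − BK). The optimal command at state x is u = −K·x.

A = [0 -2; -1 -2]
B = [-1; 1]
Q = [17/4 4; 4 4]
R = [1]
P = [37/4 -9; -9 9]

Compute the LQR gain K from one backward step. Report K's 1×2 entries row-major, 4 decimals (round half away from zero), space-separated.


BᵀP = [-18.2500 18.0000]
S = R + BᵀPB = [1] + [36.2500] = [37.2500]
BᵀPA = [-18.0000 0.5000]
K = S⁻¹·BᵀPA = [-0.4832 0.0134]
A−BK = [-0.4832 -1.9866; -0.5168 -2.0134]
AᵀP(A−BK) = [0.3020 0.2416; 0.2416 0.9933]
P' = Q + AᵀP(A−BK) = [4.5520 4.2416; 4.2416 4.9933]
tr(P') = 9.5453

-0.4832 0.0134


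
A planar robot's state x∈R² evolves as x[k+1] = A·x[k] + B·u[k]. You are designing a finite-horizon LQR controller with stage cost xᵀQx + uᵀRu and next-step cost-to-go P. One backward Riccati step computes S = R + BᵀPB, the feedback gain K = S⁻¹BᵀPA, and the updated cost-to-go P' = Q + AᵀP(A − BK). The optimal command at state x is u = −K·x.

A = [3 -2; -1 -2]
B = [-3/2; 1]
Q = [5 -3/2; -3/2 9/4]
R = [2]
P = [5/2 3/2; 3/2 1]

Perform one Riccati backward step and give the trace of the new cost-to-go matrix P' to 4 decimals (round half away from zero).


28.5379

BᵀP = [-2.2500 -1.2500]
S = R + BᵀPB = [2] + [2.1250] = [4.1250]
BᵀPA = [-5.5000 7.0000]
K = S⁻¹·BᵀPA = [-1.3333 1.6970]
A−BK = [1.0000 0.5455; 0.3333 -3.6970]
AᵀP(A−BK) = [7.1667 -9.6667; -9.6667 14.1212]
P' = Q + AᵀP(A−BK) = [12.1667 -11.1667; -11.1667 16.3712]
tr(P') = 28.5379


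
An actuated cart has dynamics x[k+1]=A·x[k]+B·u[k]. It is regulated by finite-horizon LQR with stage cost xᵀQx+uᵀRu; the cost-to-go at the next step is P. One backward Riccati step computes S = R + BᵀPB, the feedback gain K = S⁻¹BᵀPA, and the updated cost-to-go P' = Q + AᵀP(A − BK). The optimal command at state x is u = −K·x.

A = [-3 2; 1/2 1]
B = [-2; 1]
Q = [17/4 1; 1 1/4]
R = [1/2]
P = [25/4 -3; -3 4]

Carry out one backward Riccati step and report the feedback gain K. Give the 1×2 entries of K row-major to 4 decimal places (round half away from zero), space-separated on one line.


1.2410 -0.5060

BᵀP = [-15.5000 10.0000]
S = R + BᵀPB = [1/2] + [41.0000] = [41.5000]
BᵀPA = [51.5000 -21.0000]
K = S⁻¹·BᵀPA = [1.2410 -0.5060]
A−BK = [-0.5181 0.9880; -0.7410 1.5060]
AᵀP(A−BK) = [2.3404 -3.4398; -3.4398 6.3735]
P' = Q + AᵀP(A−BK) = [6.5904 -2.4398; -2.4398 6.6235]
tr(P') = 13.2139


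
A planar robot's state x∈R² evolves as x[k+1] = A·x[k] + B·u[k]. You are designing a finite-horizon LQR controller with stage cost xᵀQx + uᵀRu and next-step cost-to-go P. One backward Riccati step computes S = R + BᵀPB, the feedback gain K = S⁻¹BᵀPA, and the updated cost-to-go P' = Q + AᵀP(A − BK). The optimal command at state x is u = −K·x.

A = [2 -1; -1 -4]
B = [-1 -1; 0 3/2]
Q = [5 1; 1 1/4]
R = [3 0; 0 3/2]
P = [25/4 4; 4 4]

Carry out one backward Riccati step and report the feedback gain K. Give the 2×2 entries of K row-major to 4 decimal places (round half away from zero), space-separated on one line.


BᵀP = [-6.2500 -4.0000; -0.2500 2.0000]
S = R + BᵀPB = [3 0; 0 3/2] + [6.2500 0.2500; 0.2500 3.2500] = [9.2500 0.2500; 0.2500 4.7500]
BᵀPA = [-8.5000 22.2500; -2.5000 -7.7500]
K = S⁻¹·BᵀPA = [-0.9060 2.4530; -0.4786 -1.7607]
A−BK = [0.6154 -0.3077; -0.2821 -1.3590]
AᵀP(A−BK) = [4.1026 -8.0513; -8.0513 34.0256]
P' = Q + AᵀP(A−BK) = [9.1026 -7.0513; -7.0513 34.2756]
tr(P') = 43.3782

-0.9060 2.4530 -0.4786 -1.7607


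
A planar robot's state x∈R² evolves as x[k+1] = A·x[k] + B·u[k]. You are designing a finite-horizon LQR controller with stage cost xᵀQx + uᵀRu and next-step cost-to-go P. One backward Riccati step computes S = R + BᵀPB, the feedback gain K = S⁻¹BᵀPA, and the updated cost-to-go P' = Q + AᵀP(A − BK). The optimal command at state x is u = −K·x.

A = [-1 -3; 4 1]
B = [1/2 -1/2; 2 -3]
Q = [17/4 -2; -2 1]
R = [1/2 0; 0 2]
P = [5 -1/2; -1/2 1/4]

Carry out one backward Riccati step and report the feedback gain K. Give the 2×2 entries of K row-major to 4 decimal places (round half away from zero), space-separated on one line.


BᵀP = [1.5000 0.2500; -1.0000 -0.5000]
S = R + BᵀPB = [1/2 0; 0 2] + [1.2500 -1.5000; -1.5000 2.0000] = [1.7500 -1.5000; -1.5000 4.0000]
BᵀPA = [-0.5000 -4.2500; -1.0000 2.5000]
K = S⁻¹·BᵀPA = [-0.7368 -2.7895; -0.5263 -0.4211]
A−BK = [-0.8947 -1.8158; 3.8947 5.3158]
AᵀP(A−BK) = [12.1053 20.6842; 20.6842 37.4474]
P' = Q + AᵀP(A−BK) = [16.3553 18.6842; 18.6842 38.4474]
tr(P') = 54.8026

-0.7368 -2.7895 -0.5263 -0.4211


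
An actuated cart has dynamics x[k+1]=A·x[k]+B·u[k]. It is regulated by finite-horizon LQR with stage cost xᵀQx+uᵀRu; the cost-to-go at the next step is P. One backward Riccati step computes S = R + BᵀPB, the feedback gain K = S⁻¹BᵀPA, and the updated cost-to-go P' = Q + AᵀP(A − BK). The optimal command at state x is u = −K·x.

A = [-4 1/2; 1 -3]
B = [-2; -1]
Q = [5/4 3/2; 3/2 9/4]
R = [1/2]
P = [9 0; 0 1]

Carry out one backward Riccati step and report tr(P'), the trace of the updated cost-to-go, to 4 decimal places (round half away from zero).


BᵀP = [-18.0000 -1.0000]
S = R + BᵀPB = [1/2] + [37.0000] = [37.5000]
BᵀPA = [71.0000 -6.0000]
K = S⁻¹·BᵀPA = [1.8933 -0.1600]
A−BK = [-0.2133 0.1800; 2.8933 -3.1600]
AᵀP(A−BK) = [10.5733 -9.6400; -9.6400 10.2900]
P' = Q + AᵀP(A−BK) = [11.8233 -8.1400; -8.1400 12.5400]
tr(P') = 24.3633

24.3633


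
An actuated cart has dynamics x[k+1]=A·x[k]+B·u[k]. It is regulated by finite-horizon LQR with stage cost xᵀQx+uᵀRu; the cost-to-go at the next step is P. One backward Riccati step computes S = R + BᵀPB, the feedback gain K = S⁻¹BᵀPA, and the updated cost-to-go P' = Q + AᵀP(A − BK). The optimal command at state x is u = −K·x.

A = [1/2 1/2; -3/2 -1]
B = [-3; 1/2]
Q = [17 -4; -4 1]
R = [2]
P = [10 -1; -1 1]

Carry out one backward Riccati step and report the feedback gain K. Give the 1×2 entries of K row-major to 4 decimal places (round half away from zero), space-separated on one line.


-0.2152 -0.1969

BᵀP = [-30.5000 3.5000]
S = R + BᵀPB = [2] + [93.2500] = [95.2500]
BᵀPA = [-20.5000 -18.7500]
K = S⁻¹·BᵀPA = [-0.2152 -0.1969]
A−BK = [-0.1457 -0.0906; -1.3924 -0.9016]
AᵀP(A−BK) = [1.8379 1.2146; 1.2146 0.8091]
P' = Q + AᵀP(A−BK) = [18.8379 -2.7854; -2.7854 1.8091]
tr(P') = 20.6470


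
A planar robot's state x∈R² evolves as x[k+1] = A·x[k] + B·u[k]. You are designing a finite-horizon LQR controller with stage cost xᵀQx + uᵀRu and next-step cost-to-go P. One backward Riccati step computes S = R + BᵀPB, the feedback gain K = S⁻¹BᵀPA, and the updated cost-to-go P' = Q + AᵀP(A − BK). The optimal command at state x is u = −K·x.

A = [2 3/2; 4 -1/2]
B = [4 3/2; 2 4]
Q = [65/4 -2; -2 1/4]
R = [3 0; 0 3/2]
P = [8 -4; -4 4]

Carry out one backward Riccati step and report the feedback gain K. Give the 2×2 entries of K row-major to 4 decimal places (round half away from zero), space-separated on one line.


BᵀP = [24.0000 -8.0000; -4.0000 10.0000]
S = R + BᵀPB = [3 0; 0 3/2] + [80.0000 4.0000; 4.0000 34.0000] = [83.0000 4.0000; 4.0000 35.5000]
BᵀPA = [16.0000 40.0000; 32.0000 -11.0000]
K = S⁻¹·BᵀPA = [0.1501 0.4996; 0.8845 -0.3661]
A−BK = [0.0727 0.0509; 0.1617 -0.0346]
AᵀP(A−BK) = [1.2940 -0.2764; -0.2764 0.9894]
P' = Q + AᵀP(A−BK) = [17.5440 -2.2764; -2.2764 1.2394]
tr(P') = 18.7834

0.1501 0.4996 0.8845 -0.3661


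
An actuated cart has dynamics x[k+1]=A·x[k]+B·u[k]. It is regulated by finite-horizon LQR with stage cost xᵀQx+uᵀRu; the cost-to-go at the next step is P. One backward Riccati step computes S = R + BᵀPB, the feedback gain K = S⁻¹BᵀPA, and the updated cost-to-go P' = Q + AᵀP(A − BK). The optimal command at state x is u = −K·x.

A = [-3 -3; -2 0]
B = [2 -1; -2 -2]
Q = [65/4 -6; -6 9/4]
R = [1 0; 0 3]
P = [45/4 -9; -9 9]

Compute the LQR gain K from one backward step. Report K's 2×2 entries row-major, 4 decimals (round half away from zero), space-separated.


BᵀP = [40.5000 -36.0000; 6.7500 -9.0000]
S = R + BᵀPB = [1 0; 0 3] + [153.0000 31.5000; 31.5000 11.2500] = [154.0000 31.5000; 31.5000 14.2500]
BᵀPA = [-49.5000 -121.5000; -2.2500 -20.2500]
K = S⁻¹·BᵀPA = [-0.5278 -0.9095; 1.0087 0.5895]
A−BK = [-0.9357 -0.5914; -1.0381 -0.6400]
AᵀP(A−BK) = [5.3955 3.5540; 3.5540 2.6781]
P' = Q + AᵀP(A−BK) = [21.6455 -2.4460; -2.4460 4.9281]
tr(P') = 26.5736

-0.5278 -0.9095 1.0087 0.5895


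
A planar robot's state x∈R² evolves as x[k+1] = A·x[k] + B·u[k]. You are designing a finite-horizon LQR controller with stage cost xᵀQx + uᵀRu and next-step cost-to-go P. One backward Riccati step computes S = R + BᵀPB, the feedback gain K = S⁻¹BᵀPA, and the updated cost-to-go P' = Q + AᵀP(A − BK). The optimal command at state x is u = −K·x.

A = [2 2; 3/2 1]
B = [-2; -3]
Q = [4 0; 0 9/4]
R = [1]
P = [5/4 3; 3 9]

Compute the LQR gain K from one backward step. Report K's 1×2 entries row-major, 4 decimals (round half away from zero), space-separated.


-0.5894 -0.4553

BᵀP = [-11.5000 -33.0000]
S = R + BᵀPB = [1] + [122.0000] = [123.0000]
BᵀPA = [-72.5000 -56.0000]
K = S⁻¹·BᵀPA = [-0.5894 -0.4553]
A−BK = [0.8211 1.0894; -0.2683 -0.3659]
AᵀP(A−BK) = [0.5163 0.4919; 0.4919 0.5041]
P' = Q + AᵀP(A−BK) = [4.5163 0.4919; 0.4919 2.7541]
tr(P') = 7.2703


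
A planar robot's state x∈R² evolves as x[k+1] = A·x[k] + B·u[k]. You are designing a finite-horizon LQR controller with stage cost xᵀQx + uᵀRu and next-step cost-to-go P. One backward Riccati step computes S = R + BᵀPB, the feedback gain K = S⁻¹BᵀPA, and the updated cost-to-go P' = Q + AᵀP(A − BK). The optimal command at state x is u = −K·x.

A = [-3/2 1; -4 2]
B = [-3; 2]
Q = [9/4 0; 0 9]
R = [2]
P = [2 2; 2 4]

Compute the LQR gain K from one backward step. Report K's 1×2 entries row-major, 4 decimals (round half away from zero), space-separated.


-0.4167 0.1667

BᵀP = [-2.0000 2.0000]
S = R + BᵀPB = [2] + [10.0000] = [12.0000]
BᵀPA = [-5.0000 2.0000]
K = S⁻¹·BᵀPA = [-0.4167 0.1667]
A−BK = [-2.7500 1.5000; -3.1667 1.6667]
AᵀP(A−BK) = [90.4167 -48.1667; -48.1667 25.6667]
P' = Q + AᵀP(A−BK) = [92.6667 -48.1667; -48.1667 34.6667]
tr(P') = 127.3333


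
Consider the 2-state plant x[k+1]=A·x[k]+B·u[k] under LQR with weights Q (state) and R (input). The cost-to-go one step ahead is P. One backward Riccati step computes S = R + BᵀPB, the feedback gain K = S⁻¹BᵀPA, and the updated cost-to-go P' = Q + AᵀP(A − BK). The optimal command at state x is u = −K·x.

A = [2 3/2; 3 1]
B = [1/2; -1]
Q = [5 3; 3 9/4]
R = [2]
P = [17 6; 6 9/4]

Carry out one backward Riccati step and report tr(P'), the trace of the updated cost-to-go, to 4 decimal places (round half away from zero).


196.8750

BᵀP = [2.5000 0.7500]
S = R + BᵀPB = [2] + [0.5000] = [2.5000]
BᵀPA = [7.2500 4.5000]
K = S⁻¹·BᵀPA = [2.9000 1.8000]
A−BK = [0.5500 0.6000; 5.9000 2.8000]
AᵀP(A−BK) = [139.2250 83.7000; 83.7000 50.4000]
P' = Q + AᵀP(A−BK) = [144.2250 86.7000; 86.7000 52.6500]
tr(P') = 196.8750


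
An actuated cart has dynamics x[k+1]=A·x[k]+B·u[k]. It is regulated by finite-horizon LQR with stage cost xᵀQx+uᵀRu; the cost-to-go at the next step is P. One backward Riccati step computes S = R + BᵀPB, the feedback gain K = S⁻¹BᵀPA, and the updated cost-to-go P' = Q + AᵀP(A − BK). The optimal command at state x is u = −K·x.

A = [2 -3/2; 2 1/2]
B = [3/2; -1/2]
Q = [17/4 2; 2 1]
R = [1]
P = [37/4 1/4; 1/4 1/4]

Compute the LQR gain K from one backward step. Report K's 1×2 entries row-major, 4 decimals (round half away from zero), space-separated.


1.3023 -0.9535

BᵀP = [13.7500 0.2500]
S = R + BᵀPB = [1] + [20.5000] = [21.5000]
BᵀPA = [28.0000 -20.5000]
K = S⁻¹·BᵀPA = [1.3023 -0.9535]
A−BK = [0.0465 -0.0698; 2.6512 0.0233]
AᵀP(A−BK) = [3.5349 -1.3023; -1.3023 0.9535]
P' = Q + AᵀP(A−BK) = [7.7849 0.6977; 0.6977 1.9535]
tr(P') = 9.7384


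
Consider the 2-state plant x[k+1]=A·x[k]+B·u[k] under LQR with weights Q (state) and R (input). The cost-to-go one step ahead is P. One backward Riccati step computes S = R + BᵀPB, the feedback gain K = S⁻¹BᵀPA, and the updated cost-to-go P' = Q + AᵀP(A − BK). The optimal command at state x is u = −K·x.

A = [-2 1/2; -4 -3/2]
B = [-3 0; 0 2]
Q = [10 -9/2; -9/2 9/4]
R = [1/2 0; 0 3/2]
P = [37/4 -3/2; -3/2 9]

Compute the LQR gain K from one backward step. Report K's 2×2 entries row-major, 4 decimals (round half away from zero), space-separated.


BᵀP = [-27.7500 4.5000; -3.0000 18.0000]
S = R + BᵀPB = [1/2 0; 0 3/2] + [83.2500 9.0000; 9.0000 36.0000] = [83.7500 9.0000; 9.0000 37.5000]
BᵀPA = [37.5000 -20.6250; -66.0000 -28.5000]
K = S⁻¹·BᵀPA = [0.6538 -0.1690; -1.9169 -0.7195]
A−BK = [-0.0387 -0.0069; -0.1662 -0.0611]
AᵀP(A−BK) = [5.9686 2.1020; 2.1020 0.8235]
P' = Q + AᵀP(A−BK) = [15.9686 -2.3980; -2.3980 3.0735]
tr(P') = 19.0421

0.6538 -0.1690 -1.9169 -0.7195


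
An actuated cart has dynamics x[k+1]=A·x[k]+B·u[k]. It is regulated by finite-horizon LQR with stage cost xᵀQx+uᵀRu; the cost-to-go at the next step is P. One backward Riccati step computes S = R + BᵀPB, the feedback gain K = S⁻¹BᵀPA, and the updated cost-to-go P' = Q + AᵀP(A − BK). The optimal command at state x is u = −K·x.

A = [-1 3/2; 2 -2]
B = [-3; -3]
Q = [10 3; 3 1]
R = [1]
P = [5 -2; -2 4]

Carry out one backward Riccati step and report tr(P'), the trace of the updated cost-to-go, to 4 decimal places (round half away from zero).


79.0054

BᵀP = [-9.0000 -6.0000]
S = R + BᵀPB = [1] + [45.0000] = [46.0000]
BᵀPA = [-3.0000 -1.5000]
K = S⁻¹·BᵀPA = [-0.0652 -0.0326]
A−BK = [-1.1957 1.4022; 1.8043 -2.0978]
AᵀP(A−BK) = [28.8043 -33.5978; -33.5978 39.2011]
P' = Q + AᵀP(A−BK) = [38.8043 -30.5978; -30.5978 40.2011]
tr(P') = 79.0054


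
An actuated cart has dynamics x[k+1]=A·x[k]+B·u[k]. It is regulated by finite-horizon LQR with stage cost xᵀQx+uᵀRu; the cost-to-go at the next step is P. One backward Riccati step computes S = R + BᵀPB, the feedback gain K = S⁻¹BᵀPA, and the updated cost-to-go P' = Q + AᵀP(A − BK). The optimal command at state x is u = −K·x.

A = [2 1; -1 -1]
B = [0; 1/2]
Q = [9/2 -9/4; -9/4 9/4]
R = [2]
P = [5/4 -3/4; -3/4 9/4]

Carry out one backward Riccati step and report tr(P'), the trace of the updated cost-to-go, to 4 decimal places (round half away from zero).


19.7500

BᵀP = [-0.3750 1.1250]
S = R + BᵀPB = [2] + [0.5625] = [2.5625]
BᵀPA = [-1.8750 -1.5000]
K = S⁻¹·BᵀPA = [-0.7317 -0.5854]
A−BK = [2.0000 1.0000; -0.6341 -0.7073]
AᵀP(A−BK) = [8.8780 5.9024; 5.9024 4.1220]
P' = Q + AᵀP(A−BK) = [13.3780 3.6524; 3.6524 6.3720]
tr(P') = 19.7500


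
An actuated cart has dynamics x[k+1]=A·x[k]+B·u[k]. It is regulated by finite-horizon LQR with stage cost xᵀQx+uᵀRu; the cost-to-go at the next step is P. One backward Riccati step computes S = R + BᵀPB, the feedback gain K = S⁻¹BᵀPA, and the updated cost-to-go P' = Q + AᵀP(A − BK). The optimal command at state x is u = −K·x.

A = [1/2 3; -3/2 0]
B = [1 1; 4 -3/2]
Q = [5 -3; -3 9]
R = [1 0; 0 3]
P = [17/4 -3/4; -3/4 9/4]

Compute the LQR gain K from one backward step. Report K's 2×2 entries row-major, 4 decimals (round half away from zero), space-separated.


-0.1858 0.6007 0.4675 1.5662

BᵀP = [1.2500 8.2500; 5.3750 -4.1250]
S = R + BᵀPB = [1 0; 0 3] + [34.2500 -11.1250; -11.1250 11.5625] = [35.2500 -11.1250; -11.1250 14.5625]
BᵀPA = [-11.7500 3.7500; 8.8750 16.1250]
K = S⁻¹·BᵀPA = [-0.1858 0.6007; 0.4675 1.5662]
A−BK = [0.2183 0.8331; -0.0556 -0.0534]
AᵀP(A−BK) = [0.9179 2.9081; 2.9081 10.7428]
P' = Q + AᵀP(A−BK) = [5.9179 -0.0919; -0.0919 19.7428]
tr(P') = 25.6607


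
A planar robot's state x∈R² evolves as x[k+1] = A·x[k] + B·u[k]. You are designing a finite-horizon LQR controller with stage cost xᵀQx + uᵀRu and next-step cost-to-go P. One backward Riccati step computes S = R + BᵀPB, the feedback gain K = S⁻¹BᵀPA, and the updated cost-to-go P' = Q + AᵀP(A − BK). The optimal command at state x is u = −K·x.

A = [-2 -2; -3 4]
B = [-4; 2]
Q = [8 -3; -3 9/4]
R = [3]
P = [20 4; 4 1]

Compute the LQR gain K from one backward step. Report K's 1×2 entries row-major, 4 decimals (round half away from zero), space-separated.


0.7072 0.3346

BᵀP = [-72.0000 -14.0000]
S = R + BᵀPB = [3] + [260.0000] = [263.0000]
BᵀPA = [186.0000 88.0000]
K = S⁻¹·BᵀPA = [0.7072 0.3346]
A−BK = [0.8289 -0.6616; -4.4144 3.3308]
AᵀP(A−BK) = [5.4563 -2.2357; -2.2357 2.5551]
P' = Q + AᵀP(A−BK) = [13.4563 -5.2357; -5.2357 4.8051]
tr(P') = 18.2614


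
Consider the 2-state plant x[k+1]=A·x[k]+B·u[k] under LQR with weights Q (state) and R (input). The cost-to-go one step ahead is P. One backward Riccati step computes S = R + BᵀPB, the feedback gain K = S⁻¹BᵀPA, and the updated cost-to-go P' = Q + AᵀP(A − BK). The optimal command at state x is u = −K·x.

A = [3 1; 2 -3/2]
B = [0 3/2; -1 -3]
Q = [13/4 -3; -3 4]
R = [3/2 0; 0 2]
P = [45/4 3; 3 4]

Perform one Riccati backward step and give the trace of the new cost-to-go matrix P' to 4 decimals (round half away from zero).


70.1200

BᵀP = [-3.0000 -4.0000; 7.8750 -7.5000]
S = R + BᵀPB = [3/2 0; 0 2] + [4.0000 7.5000; 7.5000 34.3125] = [5.5000 7.5000; 7.5000 36.3125]
BᵀPA = [-17.0000 3.0000; 8.6250 19.1250]
K = S⁻¹·BᵀPA = [-4.7536 -0.2405; 1.2193 0.5763]
A−BK = [1.1710 0.1355; 0.9044 -0.0114]
AᵀP(A−BK) = [61.9212 5.1910; 5.1910 0.9488]
P' = Q + AᵀP(A−BK) = [65.1712 2.1910; 2.1910 4.9488]
tr(P') = 70.1200


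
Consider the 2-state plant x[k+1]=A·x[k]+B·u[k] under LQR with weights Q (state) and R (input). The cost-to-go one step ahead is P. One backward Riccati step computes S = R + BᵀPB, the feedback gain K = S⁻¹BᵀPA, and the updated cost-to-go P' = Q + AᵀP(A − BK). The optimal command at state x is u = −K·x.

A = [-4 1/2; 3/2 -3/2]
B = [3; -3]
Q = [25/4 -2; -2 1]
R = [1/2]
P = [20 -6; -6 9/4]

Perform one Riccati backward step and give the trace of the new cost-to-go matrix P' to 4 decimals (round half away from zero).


BᵀP = [78.0000 -24.7500]
S = R + BᵀPB = [1/2] + [308.2500] = [308.7500]
BᵀPA = [-349.1250 76.1250]
K = S⁻¹·BᵀPA = [-1.1308 0.2466]
A−BK = [-0.6077 -0.2397; -1.8923 -0.7603]
AᵀP(A−BK) = [2.2827 0.5173; 0.5173 0.2932]
P' = Q + AᵀP(A−BK) = [8.5327 -1.4827; -1.4827 1.2932]
tr(P') = 9.8259

9.8259
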